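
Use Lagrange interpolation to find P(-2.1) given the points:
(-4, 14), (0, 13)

Lagrange interpolation formula:
P(x) = Σ yᵢ × Lᵢ(x)
where Lᵢ(x) = Π_{j≠i} (x - xⱼ)/(xᵢ - xⱼ)

L_0(-2.1) = (-2.1 - 0)/(-4 - 0) = 0.525000
L_1(-2.1) = (-2.1 - (-4))/(0 - (-4)) = 0.475000

P(-2.1) = 14×L_0(-2.1) + 13×L_1(-2.1)
P(-2.1) = 13.525000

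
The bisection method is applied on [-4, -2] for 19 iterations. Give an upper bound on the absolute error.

Bisection error bound: |error| ≤ (b-a)/2^n
|error| ≤ (-2 - (-4))/2^19 = 2/2^19
|error| ≤ 0.0000038147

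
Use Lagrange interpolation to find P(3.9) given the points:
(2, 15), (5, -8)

Lagrange interpolation formula:
P(x) = Σ yᵢ × Lᵢ(x)
where Lᵢ(x) = Π_{j≠i} (x - xⱼ)/(xᵢ - xⱼ)

L_0(3.9) = (3.9 - 5)/(2 - 5) = 0.366667
L_1(3.9) = (3.9 - 2)/(5 - 2) = 0.633333

P(3.9) = 15×L_0(3.9) + (-8)×L_1(3.9)
P(3.9) = 0.433333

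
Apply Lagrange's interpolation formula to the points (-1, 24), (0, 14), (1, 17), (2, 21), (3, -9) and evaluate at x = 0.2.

Lagrange interpolation formula:
P(x) = Σ yᵢ × Lᵢ(x)
where Lᵢ(x) = Π_{j≠i} (x - xⱼ)/(xᵢ - xⱼ)

L_0(0.2) = (0.2 - 0)/(-1 - 0) × (0.2 - 1)/(-1 - 1) × (0.2 - 2)/(-1 - 2) × (0.2 - 3)/(-1 - 3) = -0.033600
L_1(0.2) = (0.2 - (-1))/(0 - (-1)) × (0.2 - 1)/(0 - 1) × (0.2 - 2)/(0 - 2) × (0.2 - 3)/(0 - 3) = 0.806400
L_2(0.2) = (0.2 - (-1))/(1 - (-1)) × (0.2 - 0)/(1 - 0) × (0.2 - 2)/(1 - 2) × (0.2 - 3)/(1 - 3) = 0.302400
L_3(0.2) = (0.2 - (-1))/(2 - (-1)) × (0.2 - 0)/(2 - 0) × (0.2 - 1)/(2 - 1) × (0.2 - 3)/(2 - 3) = -0.089600
L_4(0.2) = (0.2 - (-1))/(3 - (-1)) × (0.2 - 0)/(3 - 0) × (0.2 - 1)/(3 - 1) × (0.2 - 2)/(3 - 2) = 0.014400

P(0.2) = 24×L_0(0.2) + 14×L_1(0.2) + 17×L_2(0.2) + 21×L_3(0.2) + (-9)×L_4(0.2)
P(0.2) = 13.612800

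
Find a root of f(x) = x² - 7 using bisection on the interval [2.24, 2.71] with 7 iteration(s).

f(x) = x² - 7
Initial interval: [2.24, 2.71]

Iteration 1:
  c_1 = (2.240000 + 2.710000)/2 = 2.475000
  f(c_1) = f(2.475000) = -0.874375
  f(a) × f(c) ≥ 0, new interval: [2.475000, 2.710000]
Iteration 2:
  c_2 = (2.475000 + 2.710000)/2 = 2.592500
  f(c_2) = f(2.592500) = -0.278944
  f(a) × f(c) ≥ 0, new interval: [2.592500, 2.710000]
Iteration 3:
  c_3 = (2.592500 + 2.710000)/2 = 2.651250
  f(c_3) = f(2.651250) = 0.029127
  f(a) × f(c) < 0, new interval: [2.592500, 2.651250]
Iteration 4:
  c_4 = (2.592500 + 2.651250)/2 = 2.621875
  f(c_4) = f(2.621875) = -0.125771
  f(a) × f(c) ≥ 0, new interval: [2.621875, 2.651250]
Iteration 5:
  c_5 = (2.621875 + 2.651250)/2 = 2.636563
  f(c_5) = f(2.636563) = -0.048538
  f(a) × f(c) ≥ 0, new interval: [2.636563, 2.651250]
Iteration 6:
  c_6 = (2.636563 + 2.651250)/2 = 2.643906
  f(c_6) = f(2.643906) = -0.009760
  f(a) × f(c) ≥ 0, new interval: [2.643906, 2.651250]
Iteration 7:
  c_7 = (2.643906 + 2.651250)/2 = 2.647578
  f(c_7) = f(2.647578) = 0.009670
  f(a) × f(c) < 0, new interval: [2.643906, 2.647578]

After 7 iteration(s), the approximation is c_7 = 2.647578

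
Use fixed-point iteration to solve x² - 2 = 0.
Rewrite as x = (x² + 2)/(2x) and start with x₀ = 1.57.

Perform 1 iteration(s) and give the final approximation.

Equation: x² - 2 = 0
Fixed-point form: x = (x² + 2)/(2x)
x₀ = 1.57

x_1 = g(1.570000) = 1.421943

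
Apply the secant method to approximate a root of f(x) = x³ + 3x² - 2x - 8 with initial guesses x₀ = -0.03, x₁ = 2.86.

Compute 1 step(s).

f(x) = x³ + 3x² - 2x - 8
x₀ = -0.03, x₁ = 2.86

Secant formula: x_{n+1} = x_n - f(x_n)(x_n - x_{n-1})/(f(x_n) - f(x_{n-1}))

Iteration 1:
  f(-0.030000) = -7.937327
  f(2.860000) = 34.212456
  x_2 = 2.860000 - 34.212456×(2.860000 - (-0.030000))/(34.212456 - (-7.937327))
       = 0.514223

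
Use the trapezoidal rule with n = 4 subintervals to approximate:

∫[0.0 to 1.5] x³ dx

f(x) = x³
a = 0.0, b = 1.5, n = 4
h = (b - a)/n = 0.375000

Trapezoidal rule: (h/2)[f(x₀) + 2f(x₁) + 2f(x₂) + ... + f(xₙ)]

x_0 = 0.0000, f(x_0) = 0.000000, coefficient = 1
x_1 = 0.3750, f(x_1) = 0.052734, coefficient = 2
x_2 = 0.7500, f(x_2) = 0.421875, coefficient = 2
x_3 = 1.1250, f(x_3) = 1.423828, coefficient = 2
x_4 = 1.5000, f(x_4) = 3.375000, coefficient = 1

I ≈ (0.375000/2) × 7.171875 = 1.344727
Exact value: 1.265625
Error: 0.079102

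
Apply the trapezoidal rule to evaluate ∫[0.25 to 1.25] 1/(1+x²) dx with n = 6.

f(x) = 1/(1+x²)
a = 0.25, b = 1.25, n = 6
h = (b - a)/n = 0.166667

Trapezoidal rule: (h/2)[f(x₀) + 2f(x₁) + 2f(x₂) + ... + f(xₙ)]

x_0 = 0.2500, f(x_0) = 0.941176, coefficient = 1
x_1 = 0.4167, f(x_1) = 0.852071, coefficient = 2
x_2 = 0.5833, f(x_2) = 0.746114, coefficient = 2
x_3 = 0.7500, f(x_3) = 0.640000, coefficient = 2
x_4 = 0.9167, f(x_4) = 0.543396, coefficient = 2
x_5 = 1.0833, f(x_5) = 0.460064, coefficient = 2
x_6 = 1.2500, f(x_6) = 0.390244, coefficient = 1

I ≈ (0.166667/2) × 7.814711 = 0.651226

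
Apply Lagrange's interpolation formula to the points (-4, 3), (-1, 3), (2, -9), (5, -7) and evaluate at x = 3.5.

Lagrange interpolation formula:
P(x) = Σ yᵢ × Lᵢ(x)
where Lᵢ(x) = Π_{j≠i} (x - xⱼ)/(xᵢ - xⱼ)

L_0(3.5) = (3.5 - (-1))/(-4 - (-1)) × (3.5 - 2)/(-4 - 2) × (3.5 - 5)/(-4 - 5) = 0.062500
L_1(3.5) = (3.5 - (-4))/(-1 - (-4)) × (3.5 - 2)/(-1 - 2) × (3.5 - 5)/(-1 - 5) = -0.312500
L_2(3.5) = (3.5 - (-4))/(2 - (-4)) × (3.5 - (-1))/(2 - (-1)) × (3.5 - 5)/(2 - 5) = 0.937500
L_3(3.5) = (3.5 - (-4))/(5 - (-4)) × (3.5 - (-1))/(5 - (-1)) × (3.5 - 2)/(5 - 2) = 0.312500

P(3.5) = 3×L_0(3.5) + 3×L_1(3.5) + (-9)×L_2(3.5) + (-7)×L_3(3.5)
P(3.5) = -11.375000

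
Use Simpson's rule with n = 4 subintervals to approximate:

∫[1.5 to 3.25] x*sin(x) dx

f(x) = x*sin(x)
a = 1.5, b = 3.25, n = 4
h = (b - a)/n = 0.437500

Simpson's rule: (h/3)[f(x₀) + 4f(x₁) + 2f(x₂) + ... + f(xₙ)]

x_0 = 1.5000, f(x_0) = 1.496242, coefficient = 1
x_1 = 1.9375, f(x_1) = 1.808684, coefficient = 4
x_2 = 2.3750, f(x_2) = 1.647502, coefficient = 2
x_3 = 2.8125, f(x_3) = 0.908956, coefficient = 4
x_4 = 3.2500, f(x_4) = -0.351634, coefficient = 1

I ≈ (0.437500/3) × 15.310174 = 2.232734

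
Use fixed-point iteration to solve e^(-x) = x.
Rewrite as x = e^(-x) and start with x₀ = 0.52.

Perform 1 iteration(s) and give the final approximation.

Equation: e^(-x) = x
Fixed-point form: x = e^(-x)
x₀ = 0.52

x_1 = g(0.520000) = 0.594521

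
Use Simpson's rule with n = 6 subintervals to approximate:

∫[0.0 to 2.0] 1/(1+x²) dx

f(x) = 1/(1+x²)
a = 0.0, b = 2.0, n = 6
h = (b - a)/n = 0.333333

Simpson's rule: (h/3)[f(x₀) + 4f(x₁) + 2f(x₂) + ... + f(xₙ)]

x_0 = 0.0000, f(x_0) = 1.000000, coefficient = 1
x_1 = 0.3333, f(x_1) = 0.900000, coefficient = 4
x_2 = 0.6667, f(x_2) = 0.692308, coefficient = 2
x_3 = 1.0000, f(x_3) = 0.500000, coefficient = 4
x_4 = 1.3333, f(x_4) = 0.360000, coefficient = 2
x_5 = 1.6667, f(x_5) = 0.264706, coefficient = 4
x_6 = 2.0000, f(x_6) = 0.200000, coefficient = 1

I ≈ (0.333333/3) × 9.963439 = 1.107049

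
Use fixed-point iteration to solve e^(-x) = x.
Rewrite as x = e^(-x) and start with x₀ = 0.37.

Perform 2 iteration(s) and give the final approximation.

Equation: e^(-x) = x
Fixed-point form: x = e^(-x)
x₀ = 0.37

x_1 = g(0.370000) = 0.690734
x_2 = g(0.690734) = 0.501208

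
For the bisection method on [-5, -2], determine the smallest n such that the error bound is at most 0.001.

We need (b-a)/2^n ≤ 0.001
(-2 - (-5))/2^n ≤ 0.001
3/2^n ≤ 0.001
2^n ≥ 3000
n ≥ log₂(3000) = 11.55
n ≥ 12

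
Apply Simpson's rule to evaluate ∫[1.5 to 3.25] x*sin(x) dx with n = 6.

f(x) = x*sin(x)
a = 1.5, b = 3.25, n = 6
h = (b - a)/n = 0.291667

Simpson's rule: (h/3)[f(x₀) + 4f(x₁) + 2f(x₂) + ... + f(xₙ)]

x_0 = 1.5000, f(x_0) = 1.496242, coefficient = 1
x_1 = 1.7917, f(x_1) = 1.748142, coefficient = 4
x_2 = 2.0833, f(x_2) = 1.815632, coefficient = 2
x_3 = 2.3750, f(x_3) = 1.647502, coefficient = 4
x_4 = 2.6667, f(x_4) = 1.219394, coefficient = 2
x_5 = 2.9583, f(x_5) = 0.539113, coefficient = 4
x_6 = 3.2500, f(x_6) = -0.351634, coefficient = 1

I ≈ (0.291667/3) × 22.953685 = 2.231608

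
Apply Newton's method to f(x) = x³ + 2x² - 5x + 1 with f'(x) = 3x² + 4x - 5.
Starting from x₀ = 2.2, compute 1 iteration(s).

f(x) = x³ + 2x² - 5x + 1
f'(x) = 3x² + 4x - 5
x₀ = 2.2

Newton-Raphson formula: x_{n+1} = x_n - f(x_n)/f'(x_n)

Iteration 1:
  f(2.200000) = 10.328000
  f'(2.200000) = 18.320000
  x_1 = 2.200000 - 10.328000/18.320000 = 1.636245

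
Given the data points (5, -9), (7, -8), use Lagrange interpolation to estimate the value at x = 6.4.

Lagrange interpolation formula:
P(x) = Σ yᵢ × Lᵢ(x)
where Lᵢ(x) = Π_{j≠i} (x - xⱼ)/(xᵢ - xⱼ)

L_0(6.4) = (6.4 - 7)/(5 - 7) = 0.300000
L_1(6.4) = (6.4 - 5)/(7 - 5) = 0.700000

P(6.4) = (-9)×L_0(6.4) + (-8)×L_1(6.4)
P(6.4) = -8.300000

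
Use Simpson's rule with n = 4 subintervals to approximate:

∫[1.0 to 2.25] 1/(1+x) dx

f(x) = 1/(1+x)
a = 1.0, b = 2.25, n = 4
h = (b - a)/n = 0.312500

Simpson's rule: (h/3)[f(x₀) + 4f(x₁) + 2f(x₂) + ... + f(xₙ)]

x_0 = 1.0000, f(x_0) = 0.500000, coefficient = 1
x_1 = 1.3125, f(x_1) = 0.432432, coefficient = 4
x_2 = 1.6250, f(x_2) = 0.380952, coefficient = 2
x_3 = 1.9375, f(x_3) = 0.340426, coefficient = 4
x_4 = 2.2500, f(x_4) = 0.307692, coefficient = 1

I ≈ (0.312500/3) × 4.661029 = 0.485524
Exact value: 0.485508
Error: 0.000016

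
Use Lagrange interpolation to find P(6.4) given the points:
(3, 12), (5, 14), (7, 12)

Lagrange interpolation formula:
P(x) = Σ yᵢ × Lᵢ(x)
where Lᵢ(x) = Π_{j≠i} (x - xⱼ)/(xᵢ - xⱼ)

L_0(6.4) = (6.4 - 5)/(3 - 5) × (6.4 - 7)/(3 - 7) = -0.105000
L_1(6.4) = (6.4 - 3)/(5 - 3) × (6.4 - 7)/(5 - 7) = 0.510000
L_2(6.4) = (6.4 - 3)/(7 - 3) × (6.4 - 5)/(7 - 5) = 0.595000

P(6.4) = 12×L_0(6.4) + 14×L_1(6.4) + 12×L_2(6.4)
P(6.4) = 13.020000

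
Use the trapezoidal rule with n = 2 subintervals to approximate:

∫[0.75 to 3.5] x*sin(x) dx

f(x) = x*sin(x)
a = 0.75, b = 3.5, n = 2
h = (b - a)/n = 1.375000

Trapezoidal rule: (h/2)[f(x₀) + 2f(x₁) + 2f(x₂) + ... + f(xₙ)]

x_0 = 0.7500, f(x_0) = 0.511229, coefficient = 1
x_1 = 2.1250, f(x_1) = 1.806930, coefficient = 2
x_2 = 3.5000, f(x_2) = -1.227741, coefficient = 1

I ≈ (1.375000/2) × 2.897347 = 1.991926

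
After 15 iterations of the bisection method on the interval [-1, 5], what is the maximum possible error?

Bisection error bound: |error| ≤ (b-a)/2^n
|error| ≤ (5 - (-1))/2^15 = 6/2^15
|error| ≤ 0.0001831055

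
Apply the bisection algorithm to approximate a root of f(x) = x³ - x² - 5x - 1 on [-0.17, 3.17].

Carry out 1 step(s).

f(x) = x³ - x² - 5x - 1
Initial interval: [-0.17, 3.17]

Iteration 1:
  c_1 = (-0.170000 + 3.170000)/2 = 1.500000
  f(c_1) = f(1.500000) = -7.375000
  f(a) × f(c) ≥ 0, new interval: [1.500000, 3.170000]

After 1 iteration(s), the approximation is c_1 = 1.500000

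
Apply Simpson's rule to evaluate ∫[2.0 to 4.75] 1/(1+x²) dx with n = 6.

f(x) = 1/(1+x²)
a = 2.0, b = 4.75, n = 6
h = (b - a)/n = 0.458333

Simpson's rule: (h/3)[f(x₀) + 4f(x₁) + 2f(x₂) + ... + f(xₙ)]

x_0 = 2.0000, f(x_0) = 0.200000, coefficient = 1
x_1 = 2.4583, f(x_1) = 0.141977, coefficient = 4
x_2 = 2.9167, f(x_2) = 0.105186, coefficient = 2
x_3 = 3.3750, f(x_3) = 0.080706, coefficient = 4
x_4 = 3.8333, f(x_4) = 0.063717, coefficient = 2
x_5 = 4.2917, f(x_5) = 0.051498, coefficient = 4
x_6 = 4.7500, f(x_6) = 0.042440, coefficient = 1

I ≈ (0.458333/3) × 1.676969 = 0.256204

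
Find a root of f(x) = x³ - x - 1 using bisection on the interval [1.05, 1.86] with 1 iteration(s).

f(x) = x³ - x - 1
Initial interval: [1.05, 1.86]

Iteration 1:
  c_1 = (1.050000 + 1.860000)/2 = 1.455000
  f(c_1) = f(1.455000) = 0.625271
  f(a) × f(c) < 0, new interval: [1.050000, 1.455000]

After 1 iteration(s), the approximation is c_1 = 1.455000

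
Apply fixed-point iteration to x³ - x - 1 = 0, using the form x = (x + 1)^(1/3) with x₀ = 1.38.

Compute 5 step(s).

Equation: x³ - x - 1 = 0
Fixed-point form: x = (x + 1)^(1/3)
x₀ = 1.38

x_1 = g(1.380000) = 1.335136
x_2 = g(1.335136) = 1.326694
x_3 = g(1.326694) = 1.325093
x_4 = g(1.325093) = 1.324789
x_5 = g(1.324789) = 1.324731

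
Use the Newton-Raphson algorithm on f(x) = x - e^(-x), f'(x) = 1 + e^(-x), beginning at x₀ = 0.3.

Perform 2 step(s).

f(x) = x - e^(-x)
f'(x) = 1 + e^(-x)
x₀ = 0.3

Newton-Raphson formula: x_{n+1} = x_n - f(x_n)/f'(x_n)

Iteration 1:
  f(0.300000) = -0.440818
  f'(0.300000) = 1.740818
  x_1 = 0.300000 - (-0.440818)/1.740818 = 0.553225
Iteration 2:
  f(0.553225) = -0.021868
  f'(0.553225) = 1.575092
  x_2 = 0.553225 - (-0.021868)/1.575092 = 0.567108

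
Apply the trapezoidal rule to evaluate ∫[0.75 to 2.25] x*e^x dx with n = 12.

f(x) = x*e^x
a = 0.75, b = 2.25, n = 12
h = (b - a)/n = 0.125000

Trapezoidal rule: (h/2)[f(x₀) + 2f(x₁) + 2f(x₂) + ... + f(xₙ)]

x_0 = 0.7500, f(x_0) = 1.587750, coefficient = 1
x_1 = 0.8750, f(x_1) = 2.099016, coefficient = 2
x_2 = 1.0000, f(x_2) = 2.718282, coefficient = 2
x_3 = 1.1250, f(x_3) = 3.465244, coefficient = 2
x_4 = 1.2500, f(x_4) = 4.362929, coefficient = 2
x_5 = 1.3750, f(x_5) = 5.438230, coefficient = 2
x_6 = 1.5000, f(x_6) = 6.722534, coefficient = 2
x_7 = 1.6250, f(x_7) = 8.252431, coefficient = 2
x_8 = 1.7500, f(x_8) = 10.070555, coefficient = 2
x_9 = 1.8750, f(x_9) = 12.226536, coefficient = 2
x_10 = 2.0000, f(x_10) = 14.778112, coefficient = 2
x_11 = 2.1250, f(x_11) = 17.792407, coefficient = 2
x_12 = 2.2500, f(x_12) = 21.347406, coefficient = 1

I ≈ (0.125000/2) × 198.787706 = 12.424232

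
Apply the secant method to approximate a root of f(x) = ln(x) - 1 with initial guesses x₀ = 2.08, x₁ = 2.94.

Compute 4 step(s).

f(x) = ln(x) - 1
x₀ = 2.08, x₁ = 2.94

Secant formula: x_{n+1} = x_n - f(x_n)(x_n - x_{n-1})/(f(x_n) - f(x_{n-1}))

Iteration 1:
  f(2.080000) = -0.267632
  f(2.940000) = 0.078410
  x_2 = 2.940000 - 0.078410×(2.940000 - 2.080000)/(0.078410 - (-0.267632))
       = 2.745133
Iteration 2:
  f(2.940000) = 0.078410
  f(2.745133) = 0.009829
  x_3 = 2.745133 - 0.009829×(2.745133 - 2.940000)/(0.009829 - 0.078410)
       = 2.717203
Iteration 3:
  f(2.745133) = 0.009829
  f(2.717203) = -0.000397
  x_4 = 2.717203 - (-0.000397)×(2.717203 - 2.745133)/(-0.000397 - 0.009829)
       = 2.718287
Iteration 4:
  f(2.717203) = -0.000397
  f(2.718287) = 0.000002
  x_5 = 2.718287 - 0.000002×(2.718287 - 2.717203)/(0.000002 - (-0.000397))
       = 2.718282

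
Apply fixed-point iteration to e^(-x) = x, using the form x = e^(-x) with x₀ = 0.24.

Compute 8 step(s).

Equation: e^(-x) = x
Fixed-point form: x = e^(-x)
x₀ = 0.24

x_1 = g(0.240000) = 0.786628
x_2 = g(0.786628) = 0.455378
x_3 = g(0.455378) = 0.634208
x_4 = g(0.634208) = 0.530355
x_5 = g(0.530355) = 0.588396
x_6 = g(0.588396) = 0.555217
x_7 = g(0.555217) = 0.573948
x_8 = g(0.573948) = 0.563297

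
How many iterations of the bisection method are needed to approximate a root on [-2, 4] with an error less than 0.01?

We need (b-a)/2^n ≤ 0.01
(4 - (-2))/2^n ≤ 0.01
6/2^n ≤ 0.01
2^n ≥ 600
n ≥ log₂(600) = 9.23
n ≥ 10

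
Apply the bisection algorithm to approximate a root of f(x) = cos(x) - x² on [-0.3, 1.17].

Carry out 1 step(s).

f(x) = cos(x) - x²
Initial interval: [-0.3, 1.17]

Iteration 1:
  c_1 = (-0.300000 + 1.170000)/2 = 0.435000
  f(c_1) = f(0.435000) = 0.717645
  f(a) × f(c) ≥ 0, new interval: [0.435000, 1.170000]

After 1 iteration(s), the approximation is c_1 = 0.435000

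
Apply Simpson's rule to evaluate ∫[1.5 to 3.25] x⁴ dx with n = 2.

f(x) = x⁴
a = 1.5, b = 3.25, n = 2
h = (b - a)/n = 0.875000

Simpson's rule: (h/3)[f(x₀) + 4f(x₁) + 2f(x₂) + ... + f(xₙ)]

x_0 = 1.5000, f(x_0) = 5.062500, coefficient = 1
x_1 = 2.3750, f(x_1) = 31.816650, coefficient = 4
x_2 = 3.2500, f(x_2) = 111.566406, coefficient = 1

I ≈ (0.875000/3) × 243.895508 = 71.136190
Exact value: 70.999414
Error: 0.136776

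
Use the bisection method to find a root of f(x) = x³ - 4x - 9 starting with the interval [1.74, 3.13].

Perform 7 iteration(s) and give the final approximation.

f(x) = x³ - 4x - 9
Initial interval: [1.74, 3.13]

Iteration 1:
  c_1 = (1.740000 + 3.130000)/2 = 2.435000
  f(c_1) = f(2.435000) = -4.302337
  f(a) × f(c) ≥ 0, new interval: [2.435000, 3.130000]
Iteration 2:
  c_2 = (2.435000 + 3.130000)/2 = 2.782500
  f(c_2) = f(2.782500) = 1.412967
  f(a) × f(c) < 0, new interval: [2.435000, 2.782500]
Iteration 3:
  c_3 = (2.435000 + 2.782500)/2 = 2.608750
  f(c_3) = f(2.608750) = -1.680952
  f(a) × f(c) ≥ 0, new interval: [2.608750, 2.782500]
Iteration 4:
  c_4 = (2.608750 + 2.782500)/2 = 2.695625
  f(c_4) = f(2.695625) = -0.195026
  f(a) × f(c) ≥ 0, new interval: [2.695625, 2.782500]
Iteration 5:
  c_5 = (2.695625 + 2.782500)/2 = 2.739062
  f(c_5) = f(2.739062) = 0.593466
  f(a) × f(c) < 0, new interval: [2.695625, 2.739062]
Iteration 6:
  c_6 = (2.695625 + 2.739062)/2 = 2.717344
  f(c_6) = f(2.717344) = 0.195375
  f(a) × f(c) < 0, new interval: [2.695625, 2.717344]
Iteration 7:
  c_7 = (2.695625 + 2.717344)/2 = 2.706484
  f(c_7) = f(2.706484) = -0.000783
  f(a) × f(c) ≥ 0, new interval: [2.706484, 2.717344]

After 7 iteration(s), the approximation is c_7 = 2.706484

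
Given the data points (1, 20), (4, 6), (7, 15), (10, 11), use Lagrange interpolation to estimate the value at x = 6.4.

Lagrange interpolation formula:
P(x) = Σ yᵢ × Lᵢ(x)
where Lᵢ(x) = Π_{j≠i} (x - xⱼ)/(xᵢ - xⱼ)

L_0(6.4) = (6.4 - 4)/(1 - 4) × (6.4 - 7)/(1 - 7) × (6.4 - 10)/(1 - 10) = -0.032000
L_1(6.4) = (6.4 - 1)/(4 - 1) × (6.4 - 7)/(4 - 7) × (6.4 - 10)/(4 - 10) = 0.216000
L_2(6.4) = (6.4 - 1)/(7 - 1) × (6.4 - 4)/(7 - 4) × (6.4 - 10)/(7 - 10) = 0.864000
L_3(6.4) = (6.4 - 1)/(10 - 1) × (6.4 - 4)/(10 - 4) × (6.4 - 7)/(10 - 7) = -0.048000

P(6.4) = 20×L_0(6.4) + 6×L_1(6.4) + 15×L_2(6.4) + 11×L_3(6.4)
P(6.4) = 13.088000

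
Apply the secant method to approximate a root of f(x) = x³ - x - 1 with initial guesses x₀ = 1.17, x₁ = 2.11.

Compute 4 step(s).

f(x) = x³ - x - 1
x₀ = 1.17, x₁ = 2.11

Secant formula: x_{n+1} = x_n - f(x_n)(x_n - x_{n-1})/(f(x_n) - f(x_{n-1}))

Iteration 1:
  f(1.170000) = -0.568387
  f(2.110000) = 6.283931
  x_2 = 2.110000 - 6.283931×(2.110000 - 1.170000)/(6.283931 - (-0.568387))
       = 1.247971
Iteration 2:
  f(2.110000) = 6.283931
  f(1.247971) = -0.304341
  x_3 = 1.247971 - (-0.304341)×(1.247971 - 2.110000)/(-0.304341 - 6.283931)
       = 1.287792
Iteration 3:
  f(1.247971) = -0.304341
  f(1.287792) = -0.152107
  x_4 = 1.287792 - (-0.152107)×(1.287792 - 1.247971)/(-0.152107 - (-0.304341))
       = 1.327580
Iteration 4:
  f(1.287792) = -0.152107
  f(1.327580) = 0.012237
  x_5 = 1.327580 - 0.012237×(1.327580 - 1.287792)/(0.012237 - (-0.152107))
       = 1.324617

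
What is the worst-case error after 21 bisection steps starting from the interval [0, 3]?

Bisection error bound: |error| ≤ (b-a)/2^n
|error| ≤ (3 - 0)/2^21 = 3/2^21
|error| ≤ 0.0000014305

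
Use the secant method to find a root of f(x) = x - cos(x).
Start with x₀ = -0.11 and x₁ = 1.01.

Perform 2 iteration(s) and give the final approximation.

f(x) = x - cos(x)
x₀ = -0.11, x₁ = 1.01

Secant formula: x_{n+1} = x_n - f(x_n)(x_n - x_{n-1})/(f(x_n) - f(x_{n-1}))

Iteration 1:
  f(-0.110000) = -1.103956
  f(1.010000) = 0.478139
  x_2 = 1.010000 - 0.478139×(1.010000 - (-0.110000))/(0.478139 - (-1.103956))
       = 0.671515
Iteration 2:
  f(1.010000) = 0.478139
  f(0.671515) = -0.111365
  x_3 = 0.671515 - (-0.111365)×(0.671515 - 1.010000)/(-0.111365 - 0.478139)
       = 0.735459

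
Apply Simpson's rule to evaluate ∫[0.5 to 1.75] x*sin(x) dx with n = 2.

f(x) = x*sin(x)
a = 0.5, b = 1.75, n = 2
h = (b - a)/n = 0.625000

Simpson's rule: (h/3)[f(x₀) + 4f(x₁) + 2f(x₂) + ... + f(xₙ)]

x_0 = 0.5000, f(x_0) = 0.239713, coefficient = 1
x_1 = 1.1250, f(x_1) = 1.015051, coefficient = 4
x_2 = 1.7500, f(x_2) = 1.721975, coefficient = 1

I ≈ (0.625000/3) × 6.021892 = 1.254561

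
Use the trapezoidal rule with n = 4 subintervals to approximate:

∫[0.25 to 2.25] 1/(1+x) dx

f(x) = 1/(1+x)
a = 0.25, b = 2.25, n = 4
h = (b - a)/n = 0.500000

Trapezoidal rule: (h/2)[f(x₀) + 2f(x₁) + 2f(x₂) + ... + f(xₙ)]

x_0 = 0.2500, f(x_0) = 0.800000, coefficient = 1
x_1 = 0.7500, f(x_1) = 0.571429, coefficient = 2
x_2 = 1.2500, f(x_2) = 0.444444, coefficient = 2
x_3 = 1.7500, f(x_3) = 0.363636, coefficient = 2
x_4 = 2.2500, f(x_4) = 0.307692, coefficient = 1

I ≈ (0.500000/2) × 3.866711 = 0.966678
Exact value: 0.955511
Error: 0.011166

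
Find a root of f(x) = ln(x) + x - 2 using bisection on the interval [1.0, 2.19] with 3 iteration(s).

f(x) = ln(x) + x - 2
Initial interval: [1.0, 2.19]

Iteration 1:
  c_1 = (1.000000 + 2.190000)/2 = 1.595000
  f(c_1) = f(1.595000) = 0.061874
  f(a) × f(c) < 0, new interval: [1.000000, 1.595000]
Iteration 2:
  c_2 = (1.000000 + 1.595000)/2 = 1.297500
  f(c_2) = f(1.297500) = -0.442061
  f(a) × f(c) ≥ 0, new interval: [1.297500, 1.595000]
Iteration 3:
  c_3 = (1.297500 + 1.595000)/2 = 1.446250
  f(c_3) = f(1.446250) = -0.184776
  f(a) × f(c) ≥ 0, new interval: [1.446250, 1.595000]

After 3 iteration(s), the approximation is c_3 = 1.446250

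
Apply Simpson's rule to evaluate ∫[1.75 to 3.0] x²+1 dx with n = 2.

f(x) = x²+1
a = 1.75, b = 3.0, n = 2
h = (b - a)/n = 0.625000

Simpson's rule: (h/3)[f(x₀) + 4f(x₁) + 2f(x₂) + ... + f(xₙ)]

x_0 = 1.7500, f(x_0) = 4.062500, coefficient = 1
x_1 = 2.3750, f(x_1) = 6.640625, coefficient = 4
x_2 = 3.0000, f(x_2) = 10.000000, coefficient = 1

I ≈ (0.625000/3) × 40.625000 = 8.463542
Exact value: 8.463542
Error: 0.000000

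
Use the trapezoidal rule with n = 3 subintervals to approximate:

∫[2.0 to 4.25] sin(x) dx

f(x) = sin(x)
a = 2.0, b = 4.25, n = 3
h = (b - a)/n = 0.750000

Trapezoidal rule: (h/2)[f(x₀) + 2f(x₁) + 2f(x₂) + ... + f(xₙ)]

x_0 = 2.0000, f(x_0) = 0.909297, coefficient = 1
x_1 = 2.7500, f(x_1) = 0.381661, coefficient = 2
x_2 = 3.5000, f(x_2) = -0.350783, coefficient = 2
x_3 = 4.2500, f(x_3) = -0.894989, coefficient = 1

I ≈ (0.750000/2) × 0.076064 = 0.028524
Exact value: 0.029941
Error: 0.001417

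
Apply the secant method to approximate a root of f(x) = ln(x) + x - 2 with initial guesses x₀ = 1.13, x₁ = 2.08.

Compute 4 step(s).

f(x) = ln(x) + x - 2
x₀ = 1.13, x₁ = 2.08

Secant formula: x_{n+1} = x_n - f(x_n)(x_n - x_{n-1})/(f(x_n) - f(x_{n-1}))

Iteration 1:
  f(1.130000) = -0.747782
  f(2.080000) = 0.812368
  x_2 = 2.080000 - 0.812368×(2.080000 - 1.130000)/(0.812368 - (-0.747782))
       = 1.585336
Iteration 2:
  f(2.080000) = 0.812368
  f(1.585336) = 0.046133
  x_3 = 1.585336 - 0.046133×(1.585336 - 2.080000)/(0.046133 - 0.812368)
       = 1.555554
Iteration 3:
  f(1.585336) = 0.046133
  f(1.555554) = -0.002614
  x_4 = 1.555554 - (-0.002614)×(1.555554 - 1.585336)/(-0.002614 - 0.046133)
       = 1.557151
Iteration 4:
  f(1.555554) = -0.002614
  f(1.557151) = 0.000009
  x_5 = 1.557151 - 0.000009×(1.557151 - 1.555554)/(0.000009 - (-0.002614))
       = 1.557146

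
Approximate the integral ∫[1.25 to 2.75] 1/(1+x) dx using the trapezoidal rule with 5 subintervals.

f(x) = 1/(1+x)
a = 1.25, b = 2.75, n = 5
h = (b - a)/n = 0.300000

Trapezoidal rule: (h/2)[f(x₀) + 2f(x₁) + 2f(x₂) + ... + f(xₙ)]

x_0 = 1.2500, f(x_0) = 0.444444, coefficient = 1
x_1 = 1.5500, f(x_1) = 0.392157, coefficient = 2
x_2 = 1.8500, f(x_2) = 0.350877, coefficient = 2
x_3 = 2.1500, f(x_3) = 0.317460, coefficient = 2
x_4 = 2.4500, f(x_4) = 0.289855, coefficient = 2
x_5 = 2.7500, f(x_5) = 0.266667, coefficient = 1

I ≈ (0.300000/2) × 3.411810 = 0.511772
Exact value: 0.510826
Error: 0.000946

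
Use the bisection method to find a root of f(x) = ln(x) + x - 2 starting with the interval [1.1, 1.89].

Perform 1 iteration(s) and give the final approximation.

f(x) = ln(x) + x - 2
Initial interval: [1.1, 1.89]

Iteration 1:
  c_1 = (1.100000 + 1.890000)/2 = 1.495000
  f(c_1) = f(1.495000) = -0.102874
  f(a) × f(c) ≥ 0, new interval: [1.495000, 1.890000]

After 1 iteration(s), the approximation is c_1 = 1.495000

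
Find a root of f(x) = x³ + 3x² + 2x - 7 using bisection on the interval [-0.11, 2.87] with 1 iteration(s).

f(x) = x³ + 3x² + 2x - 7
Initial interval: [-0.11, 2.87]

Iteration 1:
  c_1 = (-0.110000 + 2.870000)/2 = 1.380000
  f(c_1) = f(1.380000) = 4.101272
  f(a) × f(c) < 0, new interval: [-0.110000, 1.380000]

After 1 iteration(s), the approximation is c_1 = 1.380000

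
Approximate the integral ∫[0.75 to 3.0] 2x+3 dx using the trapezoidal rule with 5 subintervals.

f(x) = 2x+3
a = 0.75, b = 3.0, n = 5
h = (b - a)/n = 0.450000

Trapezoidal rule: (h/2)[f(x₀) + 2f(x₁) + 2f(x₂) + ... + f(xₙ)]

x_0 = 0.7500, f(x_0) = 4.500000, coefficient = 1
x_1 = 1.2000, f(x_1) = 5.400000, coefficient = 2
x_2 = 1.6500, f(x_2) = 6.300000, coefficient = 2
x_3 = 2.1000, f(x_3) = 7.200000, coefficient = 2
x_4 = 2.5500, f(x_4) = 8.100000, coefficient = 2
x_5 = 3.0000, f(x_5) = 9.000000, coefficient = 1

I ≈ (0.450000/2) × 67.500000 = 15.187500
Exact value: 15.187500
Error: 0.000000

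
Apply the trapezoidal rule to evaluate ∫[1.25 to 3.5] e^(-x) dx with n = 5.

f(x) = e^(-x)
a = 1.25, b = 3.5, n = 5
h = (b - a)/n = 0.450000

Trapezoidal rule: (h/2)[f(x₀) + 2f(x₁) + 2f(x₂) + ... + f(xₙ)]

x_0 = 1.2500, f(x_0) = 0.286505, coefficient = 1
x_1 = 1.7000, f(x_1) = 0.182684, coefficient = 2
x_2 = 2.1500, f(x_2) = 0.116484, coefficient = 2
x_3 = 2.6000, f(x_3) = 0.074274, coefficient = 2
x_4 = 3.0500, f(x_4) = 0.047359, coefficient = 2
x_5 = 3.5000, f(x_5) = 0.030197, coefficient = 1

I ≈ (0.450000/2) × 1.158303 = 0.260618
Exact value: 0.256307
Error: 0.004311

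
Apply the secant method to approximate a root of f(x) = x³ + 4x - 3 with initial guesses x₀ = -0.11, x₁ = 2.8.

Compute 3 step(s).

f(x) = x³ + 4x - 3
x₀ = -0.11, x₁ = 2.8

Secant formula: x_{n+1} = x_n - f(x_n)(x_n - x_{n-1})/(f(x_n) - f(x_{n-1}))

Iteration 1:
  f(-0.110000) = -3.441331
  f(2.800000) = 30.152000
  x_2 = 2.800000 - 30.152000×(2.800000 - (-0.110000))/(30.152000 - (-3.441331))
       = 0.188103
Iteration 2:
  f(2.800000) = 30.152000
  f(0.188103) = -2.240932
  x_3 = 0.188103 - (-2.240932)×(0.188103 - 2.800000)/(-2.240932 - 30.152000)
       = 0.368793
Iteration 3:
  f(0.188103) = -2.240932
  f(0.368793) = -1.474668
  x_4 = 0.368793 - (-1.474668)×(0.368793 - 0.188103)/(-1.474668 - (-2.240932))
       = 0.716530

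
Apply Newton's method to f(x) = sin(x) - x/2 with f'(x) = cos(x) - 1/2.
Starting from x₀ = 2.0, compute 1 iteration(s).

f(x) = sin(x) - x/2
f'(x) = cos(x) - 1/2
x₀ = 2.0

Newton-Raphson formula: x_{n+1} = x_n - f(x_n)/f'(x_n)

Iteration 1:
  f(2.000000) = -0.090703
  f'(2.000000) = -0.916147
  x_1 = 2.000000 - (-0.090703)/(-0.916147) = 1.900996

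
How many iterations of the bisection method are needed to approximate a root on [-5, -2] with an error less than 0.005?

We need (b-a)/2^n ≤ 0.005
(-2 - (-5))/2^n ≤ 0.005
3/2^n ≤ 0.005
2^n ≥ 600
n ≥ log₂(600) = 9.23
n ≥ 10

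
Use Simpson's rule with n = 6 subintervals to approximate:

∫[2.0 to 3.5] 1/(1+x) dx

f(x) = 1/(1+x)
a = 2.0, b = 3.5, n = 6
h = (b - a)/n = 0.250000

Simpson's rule: (h/3)[f(x₀) + 4f(x₁) + 2f(x₂) + ... + f(xₙ)]

x_0 = 2.0000, f(x_0) = 0.333333, coefficient = 1
x_1 = 2.2500, f(x_1) = 0.307692, coefficient = 4
x_2 = 2.5000, f(x_2) = 0.285714, coefficient = 2
x_3 = 2.7500, f(x_3) = 0.266667, coefficient = 4
x_4 = 3.0000, f(x_4) = 0.250000, coefficient = 2
x_5 = 3.2500, f(x_5) = 0.235294, coefficient = 4
x_6 = 3.5000, f(x_6) = 0.222222, coefficient = 1

I ≈ (0.250000/3) × 4.865596 = 0.405466
Exact value: 0.405465
Error: 0.000001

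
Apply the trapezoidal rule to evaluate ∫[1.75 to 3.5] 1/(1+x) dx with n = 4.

f(x) = 1/(1+x)
a = 1.75, b = 3.5, n = 4
h = (b - a)/n = 0.437500

Trapezoidal rule: (h/2)[f(x₀) + 2f(x₁) + 2f(x₂) + ... + f(xₙ)]

x_0 = 1.7500, f(x_0) = 0.363636, coefficient = 1
x_1 = 2.1875, f(x_1) = 0.313725, coefficient = 2
x_2 = 2.6250, f(x_2) = 0.275862, coefficient = 2
x_3 = 3.0625, f(x_3) = 0.246154, coefficient = 2
x_4 = 3.5000, f(x_4) = 0.222222, coefficient = 1

I ≈ (0.437500/2) × 2.257341 = 0.493793
Exact value: 0.492476
Error: 0.001317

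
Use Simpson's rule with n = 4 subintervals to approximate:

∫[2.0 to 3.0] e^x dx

f(x) = e^x
a = 2.0, b = 3.0, n = 4
h = (b - a)/n = 0.250000

Simpson's rule: (h/3)[f(x₀) + 4f(x₁) + 2f(x₂) + ... + f(xₙ)]

x_0 = 2.0000, f(x_0) = 7.389056, coefficient = 1
x_1 = 2.2500, f(x_1) = 9.487736, coefficient = 4
x_2 = 2.5000, f(x_2) = 12.182494, coefficient = 2
x_3 = 2.7500, f(x_3) = 15.642632, coefficient = 4
x_4 = 3.0000, f(x_4) = 20.085537, coefficient = 1

I ≈ (0.250000/3) × 152.361052 = 12.696754
Exact value: 12.696481
Error: 0.000273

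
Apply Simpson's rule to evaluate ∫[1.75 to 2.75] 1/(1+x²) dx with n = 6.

f(x) = 1/(1+x²)
a = 1.75, b = 2.75, n = 6
h = (b - a)/n = 0.166667

Simpson's rule: (h/3)[f(x₀) + 4f(x₁) + 2f(x₂) + ... + f(xₙ)]

x_0 = 1.7500, f(x_0) = 0.246154, coefficient = 1
x_1 = 1.9167, f(x_1) = 0.213967, coefficient = 4
x_2 = 2.0833, f(x_2) = 0.187256, coefficient = 2
x_3 = 2.2500, f(x_3) = 0.164948, coefficient = 4
x_4 = 2.4167, f(x_4) = 0.146193, coefficient = 2
x_5 = 2.5833, f(x_5) = 0.130317, coefficient = 4
x_6 = 2.7500, f(x_6) = 0.116788, coefficient = 1

I ≈ (0.166667/3) × 3.066770 = 0.170376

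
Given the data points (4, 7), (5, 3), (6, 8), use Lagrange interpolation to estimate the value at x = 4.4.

Lagrange interpolation formula:
P(x) = Σ yᵢ × Lᵢ(x)
where Lᵢ(x) = Π_{j≠i} (x - xⱼ)/(xᵢ - xⱼ)

L_0(4.4) = (4.4 - 5)/(4 - 5) × (4.4 - 6)/(4 - 6) = 0.480000
L_1(4.4) = (4.4 - 4)/(5 - 4) × (4.4 - 6)/(5 - 6) = 0.640000
L_2(4.4) = (4.4 - 4)/(6 - 4) × (4.4 - 5)/(6 - 5) = -0.120000

P(4.4) = 7×L_0(4.4) + 3×L_1(4.4) + 8×L_2(4.4)
P(4.4) = 4.320000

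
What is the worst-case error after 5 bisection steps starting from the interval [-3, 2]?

Bisection error bound: |error| ≤ (b-a)/2^n
|error| ≤ (2 - (-3))/2^5 = 5/2^5
|error| ≤ 0.1562500000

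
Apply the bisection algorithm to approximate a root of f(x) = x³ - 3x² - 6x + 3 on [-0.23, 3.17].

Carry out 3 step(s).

f(x) = x³ - 3x² - 6x + 3
Initial interval: [-0.23, 3.17]

Iteration 1:
  c_1 = (-0.230000 + 3.170000)/2 = 1.470000
  f(c_1) = f(1.470000) = -9.126177
  f(a) × f(c) < 0, new interval: [-0.230000, 1.470000]
Iteration 2:
  c_2 = (-0.230000 + 1.470000)/2 = 0.620000
  f(c_2) = f(0.620000) = -1.634872
  f(a) × f(c) < 0, new interval: [-0.230000, 0.620000]
Iteration 3:
  c_3 = (-0.230000 + 0.620000)/2 = 0.195000
  f(c_3) = f(0.195000) = 1.723340
  f(a) × f(c) ≥ 0, new interval: [0.195000, 0.620000]

After 3 iteration(s), the approximation is c_3 = 0.195000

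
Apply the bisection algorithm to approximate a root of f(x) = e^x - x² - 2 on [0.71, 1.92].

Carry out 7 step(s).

f(x) = e^x - x² - 2
Initial interval: [0.71, 1.92]

Iteration 1:
  c_1 = (0.710000 + 1.920000)/2 = 1.315000
  f(c_1) = f(1.315000) = -0.004474
  f(a) × f(c) ≥ 0, new interval: [1.315000, 1.920000]
Iteration 2:
  c_2 = (1.315000 + 1.920000)/2 = 1.617500
  f(c_2) = f(1.617500) = 0.424167
  f(a) × f(c) < 0, new interval: [1.315000, 1.617500]
Iteration 3:
  c_3 = (1.315000 + 1.617500)/2 = 1.466250
  f(c_3) = f(1.466250) = 0.183067
  f(a) × f(c) < 0, new interval: [1.315000, 1.466250]
Iteration 4:
  c_4 = (1.315000 + 1.466250)/2 = 1.390625
  f(c_4) = f(1.390625) = 0.083522
  f(a) × f(c) < 0, new interval: [1.315000, 1.390625]
Iteration 5:
  c_5 = (1.315000 + 1.390625)/2 = 1.352812
  f(c_5) = f(1.352812) = 0.038188
  f(a) × f(c) < 0, new interval: [1.315000, 1.352812]
Iteration 6:
  c_6 = (1.315000 + 1.352812)/2 = 1.333906
  f(c_6) = f(1.333906) = 0.016536
  f(a) × f(c) < 0, new interval: [1.315000, 1.333906]
Iteration 7:
  c_7 = (1.315000 + 1.333906)/2 = 1.324453
  f(c_7) = f(1.324453) = 0.005952
  f(a) × f(c) < 0, new interval: [1.315000, 1.324453]

After 7 iteration(s), the approximation is c_7 = 1.324453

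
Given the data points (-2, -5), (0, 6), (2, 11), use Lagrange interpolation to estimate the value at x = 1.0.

Lagrange interpolation formula:
P(x) = Σ yᵢ × Lᵢ(x)
where Lᵢ(x) = Π_{j≠i} (x - xⱼ)/(xᵢ - xⱼ)

L_0(1.0) = (1.0 - 0)/(-2 - 0) × (1.0 - 2)/(-2 - 2) = -0.125000
L_1(1.0) = (1.0 - (-2))/(0 - (-2)) × (1.0 - 2)/(0 - 2) = 0.750000
L_2(1.0) = (1.0 - (-2))/(2 - (-2)) × (1.0 - 0)/(2 - 0) = 0.375000

P(1.0) = (-5)×L_0(1.0) + 6×L_1(1.0) + 11×L_2(1.0)
P(1.0) = 9.250000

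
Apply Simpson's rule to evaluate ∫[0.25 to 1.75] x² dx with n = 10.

f(x) = x²
a = 0.25, b = 1.75, n = 10
h = (b - a)/n = 0.150000

Simpson's rule: (h/3)[f(x₀) + 4f(x₁) + 2f(x₂) + ... + f(xₙ)]

x_0 = 0.2500, f(x_0) = 0.062500, coefficient = 1
x_1 = 0.4000, f(x_1) = 0.160000, coefficient = 4
x_2 = 0.5500, f(x_2) = 0.302500, coefficient = 2
x_3 = 0.7000, f(x_3) = 0.490000, coefficient = 4
x_4 = 0.8500, f(x_4) = 0.722500, coefficient = 2
x_5 = 1.0000, f(x_5) = 1.000000, coefficient = 4
x_6 = 1.1500, f(x_6) = 1.322500, coefficient = 2
x_7 = 1.3000, f(x_7) = 1.690000, coefficient = 4
x_8 = 1.4500, f(x_8) = 2.102500, coefficient = 2
x_9 = 1.6000, f(x_9) = 2.560000, coefficient = 4
x_10 = 1.7500, f(x_10) = 3.062500, coefficient = 1

I ≈ (0.150000/3) × 35.625000 = 1.781250
Exact value: 1.781250
Error: 0.000000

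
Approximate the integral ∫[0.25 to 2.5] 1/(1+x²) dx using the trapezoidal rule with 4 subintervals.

f(x) = 1/(1+x²)
a = 0.25, b = 2.5, n = 4
h = (b - a)/n = 0.562500

Trapezoidal rule: (h/2)[f(x₀) + 2f(x₁) + 2f(x₂) + ... + f(xₙ)]

x_0 = 0.2500, f(x_0) = 0.941176, coefficient = 1
x_1 = 0.8125, f(x_1) = 0.602353, coefficient = 2
x_2 = 1.3750, f(x_2) = 0.345946, coefficient = 2
x_3 = 1.9375, f(x_3) = 0.210353, coefficient = 2
x_4 = 2.5000, f(x_4) = 0.137931, coefficient = 1

I ≈ (0.562500/2) × 3.396412 = 0.955241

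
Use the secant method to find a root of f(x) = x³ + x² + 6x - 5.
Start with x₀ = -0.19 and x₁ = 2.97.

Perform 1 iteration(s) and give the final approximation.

f(x) = x³ + x² + 6x - 5
x₀ = -0.19, x₁ = 2.97

Secant formula: x_{n+1} = x_n - f(x_n)(x_n - x_{n-1})/(f(x_n) - f(x_{n-1}))

Iteration 1:
  f(-0.190000) = -6.110759
  f(2.970000) = 47.838973
  x_2 = 2.970000 - 47.838973×(2.970000 - (-0.190000))/(47.838973 - (-6.110759))
       = 0.167926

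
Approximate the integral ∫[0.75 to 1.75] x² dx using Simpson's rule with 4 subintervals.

f(x) = x²
a = 0.75, b = 1.75, n = 4
h = (b - a)/n = 0.250000

Simpson's rule: (h/3)[f(x₀) + 4f(x₁) + 2f(x₂) + ... + f(xₙ)]

x_0 = 0.7500, f(x_0) = 0.562500, coefficient = 1
x_1 = 1.0000, f(x_1) = 1.000000, coefficient = 4
x_2 = 1.2500, f(x_2) = 1.562500, coefficient = 2
x_3 = 1.5000, f(x_3) = 2.250000, coefficient = 4
x_4 = 1.7500, f(x_4) = 3.062500, coefficient = 1

I ≈ (0.250000/3) × 19.750000 = 1.645833
Exact value: 1.645833
Error: 0.000000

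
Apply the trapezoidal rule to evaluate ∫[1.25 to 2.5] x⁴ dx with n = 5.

f(x) = x⁴
a = 1.25, b = 2.5, n = 5
h = (b - a)/n = 0.250000

Trapezoidal rule: (h/2)[f(x₀) + 2f(x₁) + 2f(x₂) + ... + f(xₙ)]

x_0 = 1.2500, f(x_0) = 2.441406, coefficient = 1
x_1 = 1.5000, f(x_1) = 5.062500, coefficient = 2
x_2 = 1.7500, f(x_2) = 9.378906, coefficient = 2
x_3 = 2.0000, f(x_3) = 16.000000, coefficient = 2
x_4 = 2.2500, f(x_4) = 25.628906, coefficient = 2
x_5 = 2.5000, f(x_5) = 39.062500, coefficient = 1

I ≈ (0.250000/2) × 153.644531 = 19.205566
Exact value: 18.920898
Error: 0.284668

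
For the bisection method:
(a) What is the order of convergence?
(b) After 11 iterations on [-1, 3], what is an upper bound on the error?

(a) Bisection has linear (order 1) convergence; the error is halved each step.

(b) Error bound = (b-a)/2^n = (3 - (-1))/2^{11}
    = 4/2^{11}

(a) 1 (linear); (b) error ≤ 1.95e-03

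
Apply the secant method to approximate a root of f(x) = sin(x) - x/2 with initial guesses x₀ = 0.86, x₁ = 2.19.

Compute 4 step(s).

f(x) = sin(x) - x/2
x₀ = 0.86, x₁ = 2.19

Secant formula: x_{n+1} = x_n - f(x_n)(x_n - x_{n-1})/(f(x_n) - f(x_{n-1}))

Iteration 1:
  f(0.860000) = 0.327843
  f(2.190000) = -0.280659
  x_2 = 2.190000 - (-0.280659)×(2.190000 - 0.860000)/(-0.280659 - 0.327843)
       = 1.576564
Iteration 2:
  f(2.190000) = -0.280659
  f(1.576564) = 0.211701
  x_3 = 1.576564 - 0.211701×(1.576564 - 2.190000)/(0.211701 - (-0.280659))
       = 1.840325
Iteration 3:
  f(1.576564) = 0.211701
  f(1.840325) = 0.043734
  x_4 = 1.840325 - 0.043734×(1.840325 - 1.576564)/(0.043734 - 0.211701)
       = 1.909001
Iteration 4:
  f(1.840325) = 0.043734
  f(1.909001) = -0.011149
  x_5 = 1.909001 - (-0.011149)×(1.909001 - 1.840325)/(-0.011149 - 0.043734)
       = 1.895050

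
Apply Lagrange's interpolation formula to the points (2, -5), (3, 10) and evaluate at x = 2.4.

Lagrange interpolation formula:
P(x) = Σ yᵢ × Lᵢ(x)
where Lᵢ(x) = Π_{j≠i} (x - xⱼ)/(xᵢ - xⱼ)

L_0(2.4) = (2.4 - 3)/(2 - 3) = 0.600000
L_1(2.4) = (2.4 - 2)/(3 - 2) = 0.400000

P(2.4) = (-5)×L_0(2.4) + 10×L_1(2.4)
P(2.4) = 1.000000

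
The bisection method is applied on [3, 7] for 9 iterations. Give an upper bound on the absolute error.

Bisection error bound: |error| ≤ (b-a)/2^n
|error| ≤ (7 - 3)/2^9 = 4/2^9
|error| ≤ 0.0078125000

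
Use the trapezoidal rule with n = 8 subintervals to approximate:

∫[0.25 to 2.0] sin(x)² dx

f(x) = sin(x)²
a = 0.25, b = 2.0, n = 8
h = (b - a)/n = 0.218750

Trapezoidal rule: (h/2)[f(x₀) + 2f(x₁) + 2f(x₂) + ... + f(xₙ)]

x_0 = 0.2500, f(x_0) = 0.061209, coefficient = 1
x_1 = 0.4688, f(x_1) = 0.204097, coefficient = 2
x_2 = 0.6875, f(x_2) = 0.402726, coefficient = 2
x_3 = 0.9062, f(x_3) = 0.619679, coefficient = 2
x_4 = 1.1250, f(x_4) = 0.814087, coefficient = 2
x_5 = 1.3438, f(x_5) = 0.949330, coefficient = 2
x_6 = 1.5625, f(x_6) = 0.999931, coefficient = 2
x_7 = 1.7812, f(x_7) = 0.956359, coefficient = 2
x_8 = 2.0000, f(x_8) = 0.826822, coefficient = 1

I ≈ (0.218750/2) × 10.780449 = 1.179112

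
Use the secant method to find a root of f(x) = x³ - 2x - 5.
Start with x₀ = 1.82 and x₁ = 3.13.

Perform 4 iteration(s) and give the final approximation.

f(x) = x³ - 2x - 5
x₀ = 1.82, x₁ = 3.13

Secant formula: x_{n+1} = x_n - f(x_n)(x_n - x_{n-1})/(f(x_n) - f(x_{n-1}))

Iteration 1:
  f(1.820000) = -2.611432
  f(3.130000) = 19.404297
  x_2 = 3.130000 - 19.404297×(3.130000 - 1.820000)/(19.404297 - (-2.611432))
       = 1.975388
Iteration 2:
  f(3.130000) = 19.404297
  f(1.975388) = -1.242502
  x_3 = 1.975388 - (-1.242502)×(1.975388 - 3.130000)/(-1.242502 - 19.404297)
       = 2.044871
Iteration 3:
  f(1.975388) = -1.242502
  f(2.044871) = -0.539118
  x_4 = 2.044871 - (-0.539118)×(2.044871 - 1.975388)/(-0.539118 - (-1.242502))
       = 2.098127
Iteration 4:
  f(2.044871) = -0.539118
  f(2.098127) = 0.039994
  x_5 = 2.098127 - 0.039994×(2.098127 - 2.044871)/(0.039994 - (-0.539118))
       = 2.094450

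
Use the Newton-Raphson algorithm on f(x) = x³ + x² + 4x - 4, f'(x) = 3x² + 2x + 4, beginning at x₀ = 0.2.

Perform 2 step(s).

f(x) = x³ + x² + 4x - 4
f'(x) = 3x² + 2x + 4
x₀ = 0.2

Newton-Raphson formula: x_{n+1} = x_n - f(x_n)/f'(x_n)

Iteration 1:
  f(0.200000) = -3.152000
  f'(0.200000) = 4.520000
  x_1 = 0.200000 - (-3.152000)/4.520000 = 0.897345
Iteration 2:
  f(0.897345) = 1.117177
  f'(0.897345) = 8.210375
  x_2 = 0.897345 - 1.117177/8.210375 = 0.761276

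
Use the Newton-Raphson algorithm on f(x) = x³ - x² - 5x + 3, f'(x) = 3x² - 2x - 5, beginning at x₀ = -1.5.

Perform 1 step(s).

f(x) = x³ - x² - 5x + 3
f'(x) = 3x² - 2x - 5
x₀ = -1.5

Newton-Raphson formula: x_{n+1} = x_n - f(x_n)/f'(x_n)

Iteration 1:
  f(-1.500000) = 4.875000
  f'(-1.500000) = 4.750000
  x_1 = -1.500000 - 4.875000/4.750000 = -2.526316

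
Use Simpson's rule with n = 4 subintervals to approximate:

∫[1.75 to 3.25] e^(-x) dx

f(x) = e^(-x)
a = 1.75, b = 3.25, n = 4
h = (b - a)/n = 0.375000

Simpson's rule: (h/3)[f(x₀) + 4f(x₁) + 2f(x₂) + ... + f(xₙ)]

x_0 = 1.7500, f(x_0) = 0.173774, coefficient = 1
x_1 = 2.1250, f(x_1) = 0.119433, coefficient = 4
x_2 = 2.5000, f(x_2) = 0.082085, coefficient = 2
x_3 = 2.8750, f(x_3) = 0.056416, coefficient = 4
x_4 = 3.2500, f(x_4) = 0.038774, coefficient = 1

I ≈ (0.375000/3) × 1.080115 = 0.135014
Exact value: 0.135000
Error: 0.000015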